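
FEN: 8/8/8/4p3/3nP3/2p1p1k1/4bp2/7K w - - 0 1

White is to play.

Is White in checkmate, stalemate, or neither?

stalemate

White to move; white king on h1.
In check: no.
King squares — g1: attacked by Pf2; g2: attacked by Kg3; h2: attacked by Kg3.
Legal moves for White: none.
Not in check and no legal moves → stalemate.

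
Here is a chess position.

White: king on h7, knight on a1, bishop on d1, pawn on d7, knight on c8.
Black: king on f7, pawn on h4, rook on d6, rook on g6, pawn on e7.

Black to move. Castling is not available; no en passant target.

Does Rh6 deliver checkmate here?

yes

After Rh6: white king on h7; in check: yes, from the black rook on h6.
King squares — g6: attacked by Rd6; h6: attacked by Rd6; g7: attacked by Kf7; g8: attacked by Kf7; h8: attacked by Rh6.
White has no legal moves → checkmate.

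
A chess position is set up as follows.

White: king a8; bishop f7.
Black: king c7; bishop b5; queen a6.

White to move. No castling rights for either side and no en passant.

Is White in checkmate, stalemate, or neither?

White to move; white king on a8.
In check: yes, from the black queen on a6.
King squares — a7: attacked by Qa6; b7: attacked by Qa6; b8: attacked by Kc7.
Legal moves for White: none.
In check with no legal moves → checkmate.

checkmate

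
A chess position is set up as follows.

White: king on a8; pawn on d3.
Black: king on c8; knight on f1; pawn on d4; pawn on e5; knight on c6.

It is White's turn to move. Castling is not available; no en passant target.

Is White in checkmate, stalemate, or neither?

stalemate

White to move; white king on a8.
In check: no.
King squares — a7: attacked by Nc6; b7: attacked by Kc8; b8: attacked by Nc6.
Legal moves for White: none.
Not in check and no legal moves → stalemate.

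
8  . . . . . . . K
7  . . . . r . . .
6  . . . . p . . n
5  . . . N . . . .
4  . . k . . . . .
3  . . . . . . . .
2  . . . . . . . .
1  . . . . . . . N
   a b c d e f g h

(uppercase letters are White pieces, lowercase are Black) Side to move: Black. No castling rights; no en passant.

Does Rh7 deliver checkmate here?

After Rh7: white king on h8; in check: yes, from the black rook on h7.
White has 1 legal reply: Kxh7.
In check but a legal move exists → not checkmate.

no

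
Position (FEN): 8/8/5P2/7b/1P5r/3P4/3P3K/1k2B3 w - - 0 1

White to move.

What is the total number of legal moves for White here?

White to move; king on h2.
In check: yes, from the black rook on h4.
Legal moves: Kg3, Kg2, Kg1, Bxh4.
Count: 4.

4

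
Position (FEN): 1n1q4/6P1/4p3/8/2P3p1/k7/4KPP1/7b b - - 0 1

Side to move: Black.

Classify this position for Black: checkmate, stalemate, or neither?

Black to move; black king on a3.
In check: no.
Legal moves for Black include: Qh8, Qg8, Qf8, Qe8, Qc8, Qe7, Qd7, Qc7, Qf6, Qd6, Qb6, Qg5, Qd5, Qa5, Qh4, Qd4, Qd3+, Qd2+, ... (list truncated; more exist).
Black has legal moves and is not in check → neither.

neither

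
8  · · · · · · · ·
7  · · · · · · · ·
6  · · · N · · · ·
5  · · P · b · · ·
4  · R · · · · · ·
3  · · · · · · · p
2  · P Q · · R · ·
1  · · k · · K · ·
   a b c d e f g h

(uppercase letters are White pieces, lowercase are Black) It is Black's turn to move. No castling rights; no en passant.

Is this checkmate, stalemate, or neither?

Black to move; black king on c1.
In check: yes, from the white queen on c2.
King squares — b1: attacked by Qc2; d1: attacked by Qc2; b2: attacked by Qc2; c2: attacked by Rf2; d2: attacked by Qc2.
Legal moves for Black: none.
In check with no legal moves → checkmate.

checkmate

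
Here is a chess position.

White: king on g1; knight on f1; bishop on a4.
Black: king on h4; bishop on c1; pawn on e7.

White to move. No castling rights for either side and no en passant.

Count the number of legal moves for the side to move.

White to move; king on g1.
In check: no.
Legal moves: Be8, Bd7, Bc6, Bb5, Bb3, Bc2, Bd1, Kh2, Kg2, Kf2, Kh1, Ng3, Ne3, Nh2, Nd2.
Count: 15.

15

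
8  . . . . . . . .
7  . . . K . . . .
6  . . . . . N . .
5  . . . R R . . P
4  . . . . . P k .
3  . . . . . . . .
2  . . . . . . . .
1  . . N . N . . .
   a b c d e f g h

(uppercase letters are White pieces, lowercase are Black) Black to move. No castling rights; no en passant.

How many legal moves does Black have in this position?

4

Black to move; king on g4.
In check: yes, from the white knight on f6.
Legal moves: Kh4, Kxf4, Kh3, Kg3.
Count: 4.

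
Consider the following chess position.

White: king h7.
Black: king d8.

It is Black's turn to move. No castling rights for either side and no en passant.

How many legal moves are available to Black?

5

Black to move; king on d8.
In check: no.
Legal moves: Ke8, Kc8, Ke7, Kd7, Kc7.
Count: 5.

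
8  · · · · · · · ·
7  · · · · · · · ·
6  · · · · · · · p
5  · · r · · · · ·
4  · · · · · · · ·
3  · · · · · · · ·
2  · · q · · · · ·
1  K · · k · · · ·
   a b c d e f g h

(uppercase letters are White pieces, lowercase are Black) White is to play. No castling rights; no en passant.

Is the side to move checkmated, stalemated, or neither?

White to move; white king on a1.
In check: no.
King squares — b1: attacked by Qc2; a2: attacked by Qc2; b2: attacked by Qc2.
Legal moves for White: none.
Not in check and no legal moves → stalemate.

stalemate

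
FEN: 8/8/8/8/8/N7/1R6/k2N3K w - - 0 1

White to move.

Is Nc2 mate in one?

yes

After Nc2: black king on a1; in check: yes, from the white knight on c2.
King squares — b1: attacked by Rb2; a2: attacked by Rb2; b2: attacked by Nd1.
Black has no legal moves → checkmate.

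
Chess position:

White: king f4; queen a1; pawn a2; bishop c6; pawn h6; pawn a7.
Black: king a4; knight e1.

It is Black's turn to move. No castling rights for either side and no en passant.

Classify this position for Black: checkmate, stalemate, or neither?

Black to move; black king on a4.
In check: yes, from the white bishop on c6.
King squares — a3: available; b3: attacked by Pa2; b4: available; a5: available; b5: attacked by Bc6.
Legal moves for Black: Ka5, Kb4, Ka3.
Black is in check but has 3 legal moves → neither.

neither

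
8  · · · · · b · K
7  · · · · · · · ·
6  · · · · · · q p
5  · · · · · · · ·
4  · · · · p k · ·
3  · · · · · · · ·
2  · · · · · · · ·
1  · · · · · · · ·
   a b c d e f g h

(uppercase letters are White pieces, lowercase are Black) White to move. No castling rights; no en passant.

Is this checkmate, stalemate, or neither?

stalemate

White to move; white king on h8.
In check: no.
King squares — g7: attacked by Qg6; h7: attacked by Qg6; g8: attacked by Qg6.
Legal moves for White: none.
Not in check and no legal moves → stalemate.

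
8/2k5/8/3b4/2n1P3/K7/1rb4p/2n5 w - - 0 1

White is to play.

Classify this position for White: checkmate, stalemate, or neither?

White to move; white king on a3.
In check: yes, from the black knight on c4.
King squares — a2: attacked by Nc1; b2: attacked by Nc4; b3: attacked by Nc1; a4: attacked by Bc2; b4: attacked by Rb2.
Legal moves for White: none.
In check with no legal moves → checkmate.

checkmate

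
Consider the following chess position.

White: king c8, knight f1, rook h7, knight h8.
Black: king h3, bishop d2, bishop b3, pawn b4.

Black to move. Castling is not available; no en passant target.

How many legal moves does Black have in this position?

Black to move; king on h3.
In check: yes, from the white rook on h7.
Legal moves: Kg4, Kg2, Bh6.
Count: 3.

3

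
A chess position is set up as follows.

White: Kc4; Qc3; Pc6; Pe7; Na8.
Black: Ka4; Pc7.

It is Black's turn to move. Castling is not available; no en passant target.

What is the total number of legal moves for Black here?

0

Black to move; king on a4.
In check: no.
Legal moves: none.
Count: 0.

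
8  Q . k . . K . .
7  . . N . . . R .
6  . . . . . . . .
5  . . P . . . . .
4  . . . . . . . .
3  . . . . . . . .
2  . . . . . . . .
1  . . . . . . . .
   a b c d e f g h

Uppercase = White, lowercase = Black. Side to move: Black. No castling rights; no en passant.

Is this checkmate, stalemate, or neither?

checkmate

Black to move; black king on c8.
In check: yes, from the white queen on a8.
King squares — b7: attacked by Qa8; c7: attacked by Rg7; d7: attacked by Rg7; b8: attacked by Qa8; d8: attacked by Qa8.
Legal moves for Black: none.
In check with no legal moves → checkmate.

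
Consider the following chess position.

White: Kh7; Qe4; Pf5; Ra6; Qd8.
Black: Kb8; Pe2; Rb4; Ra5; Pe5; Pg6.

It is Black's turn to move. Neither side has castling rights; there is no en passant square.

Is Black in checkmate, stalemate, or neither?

Black to move; black king on b8.
In check: yes, from the white queen on d8.
King squares — a7: attacked by Ra6; b7: attacked by Qe4; c7: attacked by Qd8; a8: attacked by Qe4; c8: attacked by Qd8.
Legal moves for Black: none.
In check with no legal moves → checkmate.

checkmate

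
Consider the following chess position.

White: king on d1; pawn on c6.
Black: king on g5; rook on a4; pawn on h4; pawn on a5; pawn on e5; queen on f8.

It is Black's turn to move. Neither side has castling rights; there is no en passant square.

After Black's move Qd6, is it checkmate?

no

After Qd6: white king on d1; in check: yes, from the black queen on d6.
White has 4 legal replies: Ke2, Kc2, Ke1, Kc1.
In check but a legal move exists → not checkmate.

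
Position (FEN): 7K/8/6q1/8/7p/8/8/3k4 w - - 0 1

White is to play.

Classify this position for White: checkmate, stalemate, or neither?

White to move; white king on h8.
In check: no.
King squares — g7: attacked by Qg6; h7: attacked by Qg6; g8: attacked by Qg6.
Legal moves for White: none.
Not in check and no legal moves → stalemate.

stalemate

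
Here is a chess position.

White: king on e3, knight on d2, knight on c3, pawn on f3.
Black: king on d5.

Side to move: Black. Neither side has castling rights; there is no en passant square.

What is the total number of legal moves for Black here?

5

Black to move; king on d5.
In check: yes, from the white knight on c3.
Legal moves: Ke6, Kd6, Kc6, Ke5, Kc5.
Count: 5.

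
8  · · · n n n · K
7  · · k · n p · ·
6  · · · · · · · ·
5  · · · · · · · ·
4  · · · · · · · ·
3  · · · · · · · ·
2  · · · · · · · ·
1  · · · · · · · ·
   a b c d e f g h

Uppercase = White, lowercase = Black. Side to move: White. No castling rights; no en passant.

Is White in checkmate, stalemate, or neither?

White to move; white king on h8.
In check: no.
King squares — g7: attacked by Ne8; h7: attacked by Nf8; g8: attacked by Ne7.
Legal moves for White: none.
Not in check and no legal moves → stalemate.

stalemate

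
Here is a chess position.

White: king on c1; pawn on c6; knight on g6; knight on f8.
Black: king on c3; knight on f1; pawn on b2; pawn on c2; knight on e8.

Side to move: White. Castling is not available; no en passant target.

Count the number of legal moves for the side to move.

0

White to move; king on c1.
In check: yes, from the black pawn on b2.
Legal moves: none.
Count: 0.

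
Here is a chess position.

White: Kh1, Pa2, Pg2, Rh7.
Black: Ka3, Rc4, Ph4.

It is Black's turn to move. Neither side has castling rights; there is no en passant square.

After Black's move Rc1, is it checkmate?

no

After Rc1: white king on h1; in check: yes, from the black rook on c1.
White has 1 legal reply: Kh2.
In check but a legal move exists → not checkmate.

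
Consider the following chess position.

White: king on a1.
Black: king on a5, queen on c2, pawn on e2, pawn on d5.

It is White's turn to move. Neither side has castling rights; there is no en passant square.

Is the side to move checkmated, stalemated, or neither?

stalemate

White to move; white king on a1.
In check: no.
King squares — b1: attacked by Qc2; a2: attacked by Qc2; b2: attacked by Qc2.
Legal moves for White: none.
Not in check and no legal moves → stalemate.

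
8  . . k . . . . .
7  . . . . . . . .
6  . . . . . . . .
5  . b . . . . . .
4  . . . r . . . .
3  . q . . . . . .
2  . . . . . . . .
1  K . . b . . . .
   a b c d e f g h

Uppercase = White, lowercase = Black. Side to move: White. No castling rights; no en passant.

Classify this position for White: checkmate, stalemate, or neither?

stalemate

White to move; white king on a1.
In check: no.
King squares — b1: attacked by Qb3; a2: attacked by Qb3; b2: attacked by Qb3.
Legal moves for White: none.
Not in check and no legal moves → stalemate.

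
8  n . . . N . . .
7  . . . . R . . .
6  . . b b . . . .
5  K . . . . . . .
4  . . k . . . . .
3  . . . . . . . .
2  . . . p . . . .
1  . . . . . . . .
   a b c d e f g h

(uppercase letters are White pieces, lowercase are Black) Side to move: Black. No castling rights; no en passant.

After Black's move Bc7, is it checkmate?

After Bc7: white king on a5; in check: yes, from the black bishop on c7.
White has 3 legal replies: Ka6, Nxc7, Rxc7.
In check but a legal move exists → not checkmate.

no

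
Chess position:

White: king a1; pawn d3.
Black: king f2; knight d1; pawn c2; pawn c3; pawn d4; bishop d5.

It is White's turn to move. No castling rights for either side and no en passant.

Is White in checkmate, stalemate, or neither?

White to move; white king on a1.
In check: no.
King squares — b1: attacked by Pc2; a2: attacked by Bd5; b2: attacked by Nd1.
Legal moves for White: none.
Not in check and no legal moves → stalemate.

stalemate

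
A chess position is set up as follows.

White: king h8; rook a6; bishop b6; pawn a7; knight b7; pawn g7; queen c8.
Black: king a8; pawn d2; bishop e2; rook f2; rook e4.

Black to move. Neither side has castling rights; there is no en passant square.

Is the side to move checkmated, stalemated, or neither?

checkmate

Black to move; black king on a8.
In check: yes, from the white queen on c8.
King squares — a7: attacked by Ra6; b7: attacked by Qc8; b8: attacked by Pa7.
Legal moves for Black: none.
In check with no legal moves → checkmate.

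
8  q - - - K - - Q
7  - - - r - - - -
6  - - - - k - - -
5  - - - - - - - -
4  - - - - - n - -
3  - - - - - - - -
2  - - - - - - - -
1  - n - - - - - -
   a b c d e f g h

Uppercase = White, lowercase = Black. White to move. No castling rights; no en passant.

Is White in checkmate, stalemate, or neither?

checkmate

White to move; white king on e8.
In check: yes, from the black queen on a8.
King squares — d7: attacked by Ke6; e7: attacked by Ke6; f7: attacked by Ke6; d8: attacked by Rd7; f8: attacked by Qa8.
Legal moves for White: none.
In check with no legal moves → checkmate.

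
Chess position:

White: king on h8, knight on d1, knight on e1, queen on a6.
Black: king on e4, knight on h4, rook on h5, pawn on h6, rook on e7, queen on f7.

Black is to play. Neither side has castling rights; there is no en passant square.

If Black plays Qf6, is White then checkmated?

no

After Qf6: white king on h8; in check: yes, from the black queen on f6.
White has 2 legal replies: Kg8, Qxf6.
In check but a legal move exists → not checkmate.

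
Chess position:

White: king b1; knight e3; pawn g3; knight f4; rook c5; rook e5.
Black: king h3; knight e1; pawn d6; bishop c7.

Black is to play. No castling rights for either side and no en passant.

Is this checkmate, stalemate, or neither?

Black to move; black king on h3.
In check: yes, from the white knight on f4.
Legal moves for Black: Kxg3, Kh2.
Black is in check but has 2 legal moves → neither.

neither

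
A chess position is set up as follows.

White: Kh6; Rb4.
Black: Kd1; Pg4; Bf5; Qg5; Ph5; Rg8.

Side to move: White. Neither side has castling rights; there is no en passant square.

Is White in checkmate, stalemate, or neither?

checkmate

White to move; white king on h6.
In check: yes, from the black queen on g5.
King squares — g5: attacked by Rg8; h5: attacked by Qg5; g6: attacked by Bf5; g7: attacked by Qg5; h7: attacked by Bf5.
Legal moves for White: none.
In check with no legal moves → checkmate.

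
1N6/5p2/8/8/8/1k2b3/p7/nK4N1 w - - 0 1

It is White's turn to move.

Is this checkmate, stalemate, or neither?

neither

White to move; white king on b1.
In check: yes, from the black pawn on a2.
Legal moves for White: Kxa1.
White is in check but has 1 legal move → neither.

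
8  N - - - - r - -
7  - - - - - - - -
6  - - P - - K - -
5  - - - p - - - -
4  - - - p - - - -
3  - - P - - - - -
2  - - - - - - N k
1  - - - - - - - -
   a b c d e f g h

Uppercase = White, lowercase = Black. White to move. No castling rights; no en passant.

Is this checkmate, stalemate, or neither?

White to move; white king on f6.
In check: yes, from the black rook on f8.
Legal moves for White: Kg7, Ke7, Kg6, Ke6, Kg5, Ke5.
White is in check but has 6 legal moves → neither.

neither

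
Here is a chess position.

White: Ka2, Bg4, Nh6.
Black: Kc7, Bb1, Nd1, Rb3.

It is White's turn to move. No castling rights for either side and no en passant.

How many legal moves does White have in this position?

2

White to move; king on a2.
In check: yes, from the black bishop on b1.
Legal moves: Kxb3, Ka1.
Count: 2.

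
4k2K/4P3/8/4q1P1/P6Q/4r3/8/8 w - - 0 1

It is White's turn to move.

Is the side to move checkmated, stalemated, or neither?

White to move; white king on h8.
In check: yes, from the black queen on e5.
Legal moves for White: Kg8, Kh7.
White is in check but has 2 legal moves → neither.

neither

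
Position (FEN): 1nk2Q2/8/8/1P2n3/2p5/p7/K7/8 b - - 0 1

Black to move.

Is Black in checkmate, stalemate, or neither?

neither

Black to move; black king on c8.
In check: yes, from the white queen on f8.
Legal moves for Black: Kd7, Kc7, Kb7.
Black is in check but has 3 legal moves → neither.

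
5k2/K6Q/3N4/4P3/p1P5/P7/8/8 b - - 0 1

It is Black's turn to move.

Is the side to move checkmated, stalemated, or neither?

Black to move; black king on f8.
In check: no.
King squares — e7: attacked by Qh7; f7: attacked by Nd6; g7: attacked by Qh7; e8: attacked by Nd6; g8: attacked by Qh7.
Legal moves for Black: none.
Not in check and no legal moves → stalemate.

stalemate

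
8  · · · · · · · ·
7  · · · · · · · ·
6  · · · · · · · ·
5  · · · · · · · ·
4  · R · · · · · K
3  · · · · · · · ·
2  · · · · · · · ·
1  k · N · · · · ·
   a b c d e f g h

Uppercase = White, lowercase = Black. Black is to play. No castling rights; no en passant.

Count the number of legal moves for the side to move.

Black to move; king on a1.
In check: no.
Legal moves: none.
Count: 0.

0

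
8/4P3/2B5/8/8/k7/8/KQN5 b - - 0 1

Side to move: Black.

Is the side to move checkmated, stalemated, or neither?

Black to move; black king on a3.
In check: no.
King squares — a2: attacked by Ka1; b2: attacked by Ka1; b3: attacked by Qb1; a4: attacked by Bc6; b4: attacked by Qb1.
Legal moves for Black: none.
Not in check and no legal moves → stalemate.

stalemate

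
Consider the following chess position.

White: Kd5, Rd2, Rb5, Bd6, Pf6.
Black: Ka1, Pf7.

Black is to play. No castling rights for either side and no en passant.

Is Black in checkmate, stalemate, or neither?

Black to move; black king on a1.
In check: no.
King squares — b1: attacked by Rb5; a2: attacked by Rd2; b2: attacked by Rd2.
Legal moves for Black: none.
Not in check and no legal moves → stalemate.

stalemate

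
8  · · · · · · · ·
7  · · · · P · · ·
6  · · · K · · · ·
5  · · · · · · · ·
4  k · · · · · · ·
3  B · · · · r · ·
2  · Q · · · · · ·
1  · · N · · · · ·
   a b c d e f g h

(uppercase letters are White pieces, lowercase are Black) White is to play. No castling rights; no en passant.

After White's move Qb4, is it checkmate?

yes

After Qb4: black king on a4; in check: yes, from the white queen on b4.
King squares — a3: attacked by Qb4; b3: attacked by Nc1; b4: attacked by Ba3; a5: attacked by Qb4; b5: attacked by Qb4.
Black has no legal moves → checkmate.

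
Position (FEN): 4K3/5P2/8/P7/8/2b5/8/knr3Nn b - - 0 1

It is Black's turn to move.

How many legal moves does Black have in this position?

Black to move; king on a1.
In check: no.
Legal moves: Bh8, Bg7, Bf6, Be5, Bxa5, Bd4, Bb4, Bd2, Bb2, Be1, Ng3, Nf2, Rc2, Rxg1, Rf1, Re1+, Rd1, Na3, Nd2, Kb2, Ka2.
Count: 21.

21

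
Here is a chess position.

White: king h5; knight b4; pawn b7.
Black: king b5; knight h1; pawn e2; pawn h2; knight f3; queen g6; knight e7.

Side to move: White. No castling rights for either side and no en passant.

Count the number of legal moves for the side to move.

0

White to move; king on h5.
In check: yes, from the black queen on g6.
Legal moves: none.
Count: 0.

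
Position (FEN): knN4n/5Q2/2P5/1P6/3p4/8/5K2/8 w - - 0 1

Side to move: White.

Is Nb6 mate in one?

yes

After Nb6: black king on a8; in check: yes, from the white knight on b6.
King squares — a7: attacked by Qf7; b7: attacked by Pc6; b8: own knight.
Black has no legal moves → checkmate.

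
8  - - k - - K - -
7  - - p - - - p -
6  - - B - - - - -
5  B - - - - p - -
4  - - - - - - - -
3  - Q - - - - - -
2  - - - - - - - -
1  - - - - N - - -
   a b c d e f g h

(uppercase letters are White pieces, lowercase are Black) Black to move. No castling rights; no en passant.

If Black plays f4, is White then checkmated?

no

After f4: white king on f8; in check: no.
White is not in check, so this cannot be checkmate.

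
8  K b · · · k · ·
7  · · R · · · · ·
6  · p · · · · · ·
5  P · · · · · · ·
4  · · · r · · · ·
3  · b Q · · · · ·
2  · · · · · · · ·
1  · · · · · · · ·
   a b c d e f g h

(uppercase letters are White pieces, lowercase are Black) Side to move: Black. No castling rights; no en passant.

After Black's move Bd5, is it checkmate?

After Bd5: white king on a8; in check: yes, from the black bishop on d5.
White has 4 legal replies: Kxb8, Rb7, Rc6, Qc6.
In check but a legal move exists → not checkmate.

no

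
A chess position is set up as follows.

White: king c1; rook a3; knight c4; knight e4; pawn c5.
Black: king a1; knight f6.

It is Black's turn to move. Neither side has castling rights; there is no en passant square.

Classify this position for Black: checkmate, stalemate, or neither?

Black to move; black king on a1.
In check: yes, from the white rook on a3.
King squares — b1: attacked by Kc1; a2: attacked by Ra3; b2: attacked by Kc1.
Legal moves for Black: none.
In check with no legal moves → checkmate.

checkmate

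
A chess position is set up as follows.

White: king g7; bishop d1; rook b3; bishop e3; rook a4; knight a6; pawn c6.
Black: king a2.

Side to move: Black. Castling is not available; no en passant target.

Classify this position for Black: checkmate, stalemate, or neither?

Black to move; black king on a2.
In check: yes, from the white rook on a4.
King squares — a1: attacked by Ra4; b1: attacked by Rb3; b2: attacked by Rb3; a3: attacked by Rb3; b3: attacked by Bd1.
Legal moves for Black: none.
In check with no legal moves → checkmate.

checkmate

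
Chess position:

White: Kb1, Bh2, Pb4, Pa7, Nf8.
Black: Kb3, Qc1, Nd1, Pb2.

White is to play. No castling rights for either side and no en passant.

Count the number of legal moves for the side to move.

White to move; king on b1.
In check: yes, from the black queen on c1.
Legal moves: none.
Count: 0.

0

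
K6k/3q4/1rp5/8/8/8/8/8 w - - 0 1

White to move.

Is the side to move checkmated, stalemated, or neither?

White to move; white king on a8.
In check: no.
King squares — a7: attacked by Qd7; b7: attacked by Rb6; b8: attacked by Rb6.
Legal moves for White: none.
Not in check and no legal moves → stalemate.

stalemate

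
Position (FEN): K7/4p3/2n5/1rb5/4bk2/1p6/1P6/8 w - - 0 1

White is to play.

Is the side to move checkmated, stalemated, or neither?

stalemate

White to move; white king on a8.
In check: no.
King squares — a7: attacked by Bc5; b7: attacked by Rb5; b8: attacked by Rb5.
Legal moves for White: none.
Not in check and no legal moves → stalemate.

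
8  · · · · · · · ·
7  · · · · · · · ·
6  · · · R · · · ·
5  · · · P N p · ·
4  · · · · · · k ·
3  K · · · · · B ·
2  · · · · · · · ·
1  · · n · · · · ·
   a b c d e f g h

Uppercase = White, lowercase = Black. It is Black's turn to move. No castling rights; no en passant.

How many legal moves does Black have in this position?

Black to move; king on g4.
In check: yes, from the white knight on e5.
Legal moves: Kh5, Kg5, Kh3, Kxg3.
Count: 4.

4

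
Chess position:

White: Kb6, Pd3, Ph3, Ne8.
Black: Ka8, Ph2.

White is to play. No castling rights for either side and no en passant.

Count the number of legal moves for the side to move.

White to move; king on b6.
In check: no.
Legal moves: Ng7, Nc7+, Nf6, Nd6, Kc7, Kc6, Ka6, Kc5, Kb5, Ka5, h4, d4.
Count: 12.

12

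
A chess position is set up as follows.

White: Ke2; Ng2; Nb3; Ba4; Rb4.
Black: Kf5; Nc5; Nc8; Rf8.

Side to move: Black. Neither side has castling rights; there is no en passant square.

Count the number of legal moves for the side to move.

23

Black to move; king on f5.
In check: no.
Legal moves: Rh8, Rg8, Re8+, Rd8, Rf7, Rf6, Ne7, Na7, Nd6, Nb6, Kg6, Kf6, Ke6, Kg5, Ke5, Nd7, Nb7, Ne6, Na6, Ne4, Nxa4, Nd3, Nxb3.
Count: 23.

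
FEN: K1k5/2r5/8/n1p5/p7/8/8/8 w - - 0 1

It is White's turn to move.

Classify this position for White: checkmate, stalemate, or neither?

White to move; white king on a8.
In check: no.
King squares — a7: attacked by Rc7; b7: attacked by Na5; b8: attacked by Kc8.
Legal moves for White: none.
Not in check and no legal moves → stalemate.

stalemate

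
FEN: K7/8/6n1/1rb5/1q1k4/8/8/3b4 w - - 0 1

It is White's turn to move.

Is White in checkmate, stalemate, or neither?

stalemate

White to move; white king on a8.
In check: no.
King squares — a7: attacked by Bc5; b7: attacked by Rb5; b8: attacked by Rb5.
Legal moves for White: none.
Not in check and no legal moves → stalemate.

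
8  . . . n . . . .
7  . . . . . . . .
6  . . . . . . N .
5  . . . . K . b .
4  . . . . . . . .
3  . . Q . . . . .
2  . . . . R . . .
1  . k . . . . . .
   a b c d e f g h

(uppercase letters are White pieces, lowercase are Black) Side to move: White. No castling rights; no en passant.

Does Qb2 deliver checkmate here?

yes

After Qb2: black king on b1; in check: yes, from the white queen on b2.
King squares — a1: attacked by Qb2; c1: attacked by Qb2; a2: attacked by Qb2; b2: attacked by Re2; c2: attacked by Qb2.
Black has no legal moves → checkmate.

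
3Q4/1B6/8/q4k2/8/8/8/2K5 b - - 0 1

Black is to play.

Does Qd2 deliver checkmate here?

After Qd2: white king on c1; in check: yes, from the black queen on d2.
White has 3 legal replies: Kxd2, Kb1, Qxd2.
In check but a legal move exists → not checkmate.

no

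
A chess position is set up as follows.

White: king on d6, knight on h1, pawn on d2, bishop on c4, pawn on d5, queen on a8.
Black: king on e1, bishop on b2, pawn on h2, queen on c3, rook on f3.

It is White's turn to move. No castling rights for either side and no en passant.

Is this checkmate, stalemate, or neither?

White to move; white king on d6.
In check: no.
Legal moves for White include: Qh8, Qg8, Qf8, Qe8+, Qd8, Qc8, Qb8, Qb7, Qa7, Qc6, Qa6, Qa5, Qa4, Qa3, Qa2, Qa1+, Ke7, Kd7, ... (list truncated; more exist).
White has legal moves and is not in check → neither.

neither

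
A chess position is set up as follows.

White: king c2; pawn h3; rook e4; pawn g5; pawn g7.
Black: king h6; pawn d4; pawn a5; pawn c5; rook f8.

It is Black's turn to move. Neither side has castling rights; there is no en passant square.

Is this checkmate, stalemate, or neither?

neither

Black to move; black king on h6.
In check: yes, from the white pawn on g5.
Legal moves for Black: Kh7, Kxg7, Kg6, Kh5, Kxg5.
Black is in check but has 5 legal moves → neither.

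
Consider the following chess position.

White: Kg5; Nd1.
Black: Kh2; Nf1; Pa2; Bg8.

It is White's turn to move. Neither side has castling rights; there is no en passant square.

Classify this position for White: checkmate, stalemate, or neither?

White to move; white king on g5.
In check: no.
Legal moves for White: Kh6, Kg6, Kf6, Kh5, Kf5, Kh4, Kg4, Kf4, Ne3, Nc3, Nf2, Nb2.
White has 12 legal moves and is not in check → neither.

neither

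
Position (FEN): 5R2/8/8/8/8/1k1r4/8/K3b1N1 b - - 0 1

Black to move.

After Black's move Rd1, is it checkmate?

yes

After Rd1: white king on a1; in check: yes, from the black rook on d1.
King squares — b1: attacked by Rd1; a2: attacked by Kb3; b2: attacked by Kb3.
White has no legal moves → checkmate.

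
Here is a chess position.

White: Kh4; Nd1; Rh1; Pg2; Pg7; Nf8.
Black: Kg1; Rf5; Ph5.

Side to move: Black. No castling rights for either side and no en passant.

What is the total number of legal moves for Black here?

2

Black to move; king on g1.
In check: yes, from the white rook on h1.
Legal moves: Kxg2, Kxh1.
Count: 2.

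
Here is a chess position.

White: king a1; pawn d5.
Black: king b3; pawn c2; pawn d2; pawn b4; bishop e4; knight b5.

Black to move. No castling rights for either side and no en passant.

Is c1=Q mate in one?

yes

After c1=Q: white king on a1; in check: yes, from the black queen on c1.
King squares — b1: attacked by Qc1; a2: attacked by Kb3; b2: attacked by Qc1.
White has no legal moves → checkmate.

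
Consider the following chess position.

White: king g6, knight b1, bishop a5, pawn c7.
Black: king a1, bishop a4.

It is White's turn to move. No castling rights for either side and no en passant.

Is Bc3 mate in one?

After Bc3: black king on a1; in check: yes, from the white bishop on c3.
Black has 2 legal replies: Ka2, Kxb1.
In check but a legal move exists → not checkmate.

no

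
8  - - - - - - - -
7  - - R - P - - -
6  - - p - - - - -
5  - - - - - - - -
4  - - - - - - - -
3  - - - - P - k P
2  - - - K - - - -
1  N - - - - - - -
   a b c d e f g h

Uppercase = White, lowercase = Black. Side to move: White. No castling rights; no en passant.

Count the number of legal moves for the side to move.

White to move; king on d2.
In check: no.
Legal moves: Rc8, Rd7, Rb7, Ra7, Rxc6, Kd3, Kc3, Ke2, Kc2, Ke1, Kd1, Kc1, Nb3, Nc2, e8=Q, e8=R, e8=B, e8=N, h4, e4.
Count: 20.

20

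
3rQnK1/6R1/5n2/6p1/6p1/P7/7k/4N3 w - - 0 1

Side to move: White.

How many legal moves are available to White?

White to move; king on g8.
In check: yes, from the black knight on f6.
Legal moves: Kh8, Kxf8, Kf7.
Count: 3.

3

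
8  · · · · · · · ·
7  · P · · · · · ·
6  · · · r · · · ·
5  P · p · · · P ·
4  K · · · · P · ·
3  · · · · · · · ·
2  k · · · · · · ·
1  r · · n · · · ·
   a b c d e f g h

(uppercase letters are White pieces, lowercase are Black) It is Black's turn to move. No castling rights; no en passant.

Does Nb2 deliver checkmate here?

no

After Nb2: white king on a4; in check: yes, from the black knight on b2.
White has 1 legal reply: Kb5.
In check but a legal move exists → not checkmate.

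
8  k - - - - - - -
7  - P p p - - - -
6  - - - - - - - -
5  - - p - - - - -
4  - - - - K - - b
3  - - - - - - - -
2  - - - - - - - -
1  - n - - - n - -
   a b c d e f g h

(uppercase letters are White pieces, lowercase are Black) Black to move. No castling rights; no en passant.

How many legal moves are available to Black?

Black to move; king on a8.
In check: yes, from the white pawn on b7.
Legal moves: Kb8, Kxb7, Ka7.
Count: 3.

3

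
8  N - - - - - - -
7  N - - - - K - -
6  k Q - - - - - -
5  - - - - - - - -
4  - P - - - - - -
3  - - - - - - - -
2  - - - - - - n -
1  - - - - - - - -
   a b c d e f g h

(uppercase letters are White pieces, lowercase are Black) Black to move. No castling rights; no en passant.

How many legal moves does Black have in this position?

0

Black to move; king on a6.
In check: yes, from the white queen on b6.
Legal moves: none.
Count: 0.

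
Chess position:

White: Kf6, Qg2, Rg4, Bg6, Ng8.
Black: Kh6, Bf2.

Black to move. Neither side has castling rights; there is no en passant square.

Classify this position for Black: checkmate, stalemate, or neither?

Black to move; black king on h6.
In check: yes, from the white knight on g8.
King squares — g5: attacked by Rg4; h5: attacked by Bg6; g6: attacked by Rg4; g7: attacked by Kf6; h7: attacked by Bg6.
Legal moves for Black: none.
In check with no legal moves → checkmate.

checkmate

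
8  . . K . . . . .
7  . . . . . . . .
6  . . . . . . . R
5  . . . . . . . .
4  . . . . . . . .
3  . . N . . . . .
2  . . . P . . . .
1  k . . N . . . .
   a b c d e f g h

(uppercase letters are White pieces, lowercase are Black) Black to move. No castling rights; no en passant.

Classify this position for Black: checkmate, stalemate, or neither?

Black to move; black king on a1.
In check: no.
King squares — b1: attacked by Nc3; a2: attacked by Nc3; b2: attacked by Nd1.
Legal moves for Black: none.
Not in check and no legal moves → stalemate.

stalemate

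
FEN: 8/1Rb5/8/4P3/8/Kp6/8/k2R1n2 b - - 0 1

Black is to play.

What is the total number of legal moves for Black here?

0

Black to move; king on a1.
In check: yes, from the white rook on d1.
Legal moves: none.
Count: 0.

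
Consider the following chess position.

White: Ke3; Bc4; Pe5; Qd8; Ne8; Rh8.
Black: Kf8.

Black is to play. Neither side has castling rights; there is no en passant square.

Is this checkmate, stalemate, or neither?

Black to move; black king on f8.
In check: yes, from the white rook on h8.
King squares — e7: attacked by Qd8; f7: attacked by Bc4; g7: attacked by Ne8; e8: attacked by Qd8; g8: attacked by Bc4.
Legal moves for Black: none.
In check with no legal moves → checkmate.

checkmate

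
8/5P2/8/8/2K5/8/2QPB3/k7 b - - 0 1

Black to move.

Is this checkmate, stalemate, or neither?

Black to move; black king on a1.
In check: no.
King squares — b1: attacked by Qc2; a2: attacked by Qc2; b2: attacked by Qc2.
Legal moves for Black: none.
Not in check and no legal moves → stalemate.

stalemate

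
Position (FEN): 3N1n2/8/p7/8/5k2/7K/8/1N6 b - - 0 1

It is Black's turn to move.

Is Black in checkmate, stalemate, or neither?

neither

Black to move; black king on f4.
In check: no.
Legal moves for Black: Nh7, Nd7, Ng6, Ne6, Kg5, Kf5, Ke5, Ke4, Kf3, Ke3, a5.
Black has 11 legal moves and is not in check → neither.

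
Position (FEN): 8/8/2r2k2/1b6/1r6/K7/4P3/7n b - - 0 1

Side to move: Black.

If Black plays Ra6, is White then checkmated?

After Ra6: white king on a3; in check: yes, from the black rook on a6.
White has 1 legal reply: Kxb4.
In check but a legal move exists → not checkmate.

no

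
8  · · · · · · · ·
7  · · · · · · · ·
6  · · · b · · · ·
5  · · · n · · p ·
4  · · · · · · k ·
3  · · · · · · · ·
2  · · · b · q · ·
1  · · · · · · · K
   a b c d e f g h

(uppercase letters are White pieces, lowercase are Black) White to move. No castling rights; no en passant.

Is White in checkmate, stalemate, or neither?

stalemate

White to move; white king on h1.
In check: no.
King squares — g1: attacked by Qf2; g2: attacked by Qf2; h2: attacked by Qf2.
Legal moves for White: none.
Not in check and no legal moves → stalemate.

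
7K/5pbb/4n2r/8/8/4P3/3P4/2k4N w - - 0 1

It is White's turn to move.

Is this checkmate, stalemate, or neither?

White to move; white king on h8.
In check: yes, from the black bishop on g7.
King squares — g7: attacked by Ne6; h7: attacked by Rh6; g8: attacked by Bh7.
Legal moves for White: none.
In check with no legal moves → checkmate.

checkmate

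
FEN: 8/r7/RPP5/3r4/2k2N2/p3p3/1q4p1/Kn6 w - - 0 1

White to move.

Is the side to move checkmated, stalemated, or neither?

White to move; white king on a1.
In check: yes, from the black queen on b2.
King squares — b1: attacked by Qb2; a2: attacked by Qb2; b2: attacked by Pa3.
Legal moves for White: none.
In check with no legal moves → checkmate.

checkmate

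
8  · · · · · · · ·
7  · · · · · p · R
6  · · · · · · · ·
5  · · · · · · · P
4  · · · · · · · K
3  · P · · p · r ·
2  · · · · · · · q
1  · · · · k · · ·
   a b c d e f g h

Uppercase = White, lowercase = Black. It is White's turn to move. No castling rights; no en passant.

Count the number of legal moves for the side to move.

0

White to move; king on h4.
In check: yes, from the black queen on h2.
Legal moves: none.
Count: 0.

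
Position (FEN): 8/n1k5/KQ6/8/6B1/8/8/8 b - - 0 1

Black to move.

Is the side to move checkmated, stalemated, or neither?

Black to move; black king on c7.
In check: yes, from the white queen on b6.
King squares — b6: attacked by Ka6; c6: attacked by Qb6; d6: attacked by Qb6; b7: attacked by Ka6; d7: attacked by Bg4; b8: attacked by Qb6; c8: attacked by Bg4; d8: attacked by Qb6.
Legal moves for Black: none.
In check with no legal moves → checkmate.

checkmate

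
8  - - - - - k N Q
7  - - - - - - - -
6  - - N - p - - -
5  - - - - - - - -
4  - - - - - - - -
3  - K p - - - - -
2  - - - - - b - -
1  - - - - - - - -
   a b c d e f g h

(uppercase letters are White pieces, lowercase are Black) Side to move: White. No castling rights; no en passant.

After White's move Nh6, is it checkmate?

After Nh6: black king on f8; in check: yes, from the white queen on h8.
King squares — e7: attacked by Nc6; f7: attacked by Nh6; g7: attacked by Qh8; e8: attacked by Qh8; g8: attacked by Nh6.
Black has no legal moves → checkmate.

yes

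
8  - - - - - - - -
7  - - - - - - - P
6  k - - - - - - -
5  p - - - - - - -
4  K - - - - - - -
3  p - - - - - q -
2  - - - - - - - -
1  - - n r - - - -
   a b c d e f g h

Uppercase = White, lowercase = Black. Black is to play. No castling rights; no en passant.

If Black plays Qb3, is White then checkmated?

After Qb3: white king on a4; in check: yes, from the black queen on b3.
King squares — a3: attacked by Qb3; b3: attacked by Nc1; b4: attacked by Qb3; a5: attacked by Ka6; b5: attacked by Qb3.
White has no legal moves → checkmate.

yes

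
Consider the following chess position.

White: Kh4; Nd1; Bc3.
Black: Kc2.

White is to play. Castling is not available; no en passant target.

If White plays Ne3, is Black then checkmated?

After Ne3: black king on c2; in check: yes, from the white knight on e3.
Black has 5 legal replies: Kd3, Kxc3, Kb3, Kc1, Kb1.
In check but a legal move exists → not checkmate.

no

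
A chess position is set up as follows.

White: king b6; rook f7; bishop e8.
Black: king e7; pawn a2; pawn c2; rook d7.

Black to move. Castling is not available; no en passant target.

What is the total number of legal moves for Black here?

Black to move; king on e7.
In check: yes, from the white rook on f7.
Legal moves: Kxe8, Kd8, Ke6, Kd6.
Count: 4.

4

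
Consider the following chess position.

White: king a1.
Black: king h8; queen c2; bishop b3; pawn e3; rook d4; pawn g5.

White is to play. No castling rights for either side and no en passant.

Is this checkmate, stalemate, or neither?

White to move; white king on a1.
In check: no.
King squares — b1: attacked by Qc2; a2: attacked by Qc2; b2: attacked by Qc2.
Legal moves for White: none.
Not in check and no legal moves → stalemate.

stalemate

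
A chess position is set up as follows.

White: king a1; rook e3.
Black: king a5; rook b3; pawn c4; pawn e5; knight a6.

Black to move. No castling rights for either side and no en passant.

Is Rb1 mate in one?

no

After Rb1: white king on a1; in check: yes, from the black rook on b1.
White has 2 legal replies: Ka2, Kxb1.
In check but a legal move exists → not checkmate.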